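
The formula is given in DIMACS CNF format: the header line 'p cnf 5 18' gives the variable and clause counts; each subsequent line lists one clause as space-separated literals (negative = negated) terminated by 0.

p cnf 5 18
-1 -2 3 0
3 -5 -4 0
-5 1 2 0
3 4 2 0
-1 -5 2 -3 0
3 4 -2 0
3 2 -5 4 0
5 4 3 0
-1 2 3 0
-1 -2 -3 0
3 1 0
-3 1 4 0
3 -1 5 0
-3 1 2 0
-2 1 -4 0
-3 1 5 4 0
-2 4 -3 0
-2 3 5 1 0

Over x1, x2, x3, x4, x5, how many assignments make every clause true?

There are 2^5 = 32 truth assignments over (x1, x2, x3, x4, x5).
Split on x1. With x1 = True, the clauses containing x1 are satisfied and ¬x1 drops from the rest; 2 of the 2^4 = 16 assignments to the other variables satisfy what remains.
With x1 = False, by the same count on the reduced clause set, 0 assignments work.
(One model: x1=T, x2=F, x3=T, x4=F, x5=F.)
Total: 2 + 0 = 2.

2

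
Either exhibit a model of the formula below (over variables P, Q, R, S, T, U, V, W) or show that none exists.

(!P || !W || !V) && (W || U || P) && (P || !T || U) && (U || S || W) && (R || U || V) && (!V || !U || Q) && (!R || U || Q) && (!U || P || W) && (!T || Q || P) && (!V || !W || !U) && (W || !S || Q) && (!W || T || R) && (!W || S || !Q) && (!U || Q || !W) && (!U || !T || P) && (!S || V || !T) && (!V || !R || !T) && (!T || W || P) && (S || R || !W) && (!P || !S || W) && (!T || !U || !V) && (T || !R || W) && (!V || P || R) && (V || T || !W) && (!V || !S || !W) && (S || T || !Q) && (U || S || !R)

Case P = true:
Case W = false:
From the singleton clause (!S), S = false.
From the singleton clause (U), U = true.
Case V = false:
Case T = true:
Every clause is now satisfied; Q, R are unconstrained.

P: true,  Q: true,  R: true,  S: false,  T: true,  U: true,  V: false,  W: false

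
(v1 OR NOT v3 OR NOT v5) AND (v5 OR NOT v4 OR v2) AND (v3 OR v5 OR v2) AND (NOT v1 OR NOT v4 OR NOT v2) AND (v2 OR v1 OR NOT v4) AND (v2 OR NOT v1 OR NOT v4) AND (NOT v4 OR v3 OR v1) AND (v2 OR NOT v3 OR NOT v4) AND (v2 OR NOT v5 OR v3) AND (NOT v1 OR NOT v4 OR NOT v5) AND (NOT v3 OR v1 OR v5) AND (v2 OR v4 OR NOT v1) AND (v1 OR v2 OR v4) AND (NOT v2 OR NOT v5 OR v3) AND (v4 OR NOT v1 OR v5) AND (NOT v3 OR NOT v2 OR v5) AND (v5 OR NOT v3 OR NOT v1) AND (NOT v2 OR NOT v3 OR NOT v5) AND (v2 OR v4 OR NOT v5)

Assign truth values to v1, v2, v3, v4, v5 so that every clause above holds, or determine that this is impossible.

v1 ↦ false; v2 ↦ true; v3 ↦ false; v4 ↦ false; v5 ↦ false

Try v1 = false.
Try v3 = false.
The clause (NOT v4) is unit, so v4 = false.
The clause (v2) is unit, so v2 = true.
The clause (NOT v5) is unit, so v5 = false.
All clauses are satisfied.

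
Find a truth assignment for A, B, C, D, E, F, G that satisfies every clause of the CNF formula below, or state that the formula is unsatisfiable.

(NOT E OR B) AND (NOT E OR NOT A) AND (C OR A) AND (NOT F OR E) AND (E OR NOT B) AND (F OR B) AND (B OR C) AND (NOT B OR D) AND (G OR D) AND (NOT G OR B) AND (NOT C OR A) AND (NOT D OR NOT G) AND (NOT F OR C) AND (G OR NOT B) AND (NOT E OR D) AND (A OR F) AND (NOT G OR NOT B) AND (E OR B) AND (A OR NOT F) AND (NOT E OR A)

Branch on E: set E = false.
From the singleton clause (NOT F), F = false.
From the singleton clause (NOT B), B = false.
But (B) is also a unit clause — contradiction.
Backtrack on E: now try E = true.
From the singleton clause (B), B = true.
From the singleton clause (NOT A), A = false.
But (A) is also a unit clause — contradiction.
Neither E = true nor E = false works.

UNSATISFIABLE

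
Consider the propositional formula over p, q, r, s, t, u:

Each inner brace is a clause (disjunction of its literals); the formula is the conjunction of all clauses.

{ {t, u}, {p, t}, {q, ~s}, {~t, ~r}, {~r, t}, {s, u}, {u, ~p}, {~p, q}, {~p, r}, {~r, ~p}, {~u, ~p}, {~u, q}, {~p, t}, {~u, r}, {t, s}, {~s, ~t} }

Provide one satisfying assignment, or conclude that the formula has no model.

UNSATISFIABLE

Branch on t: set t = 1.
From the singleton clause (~r), r = 0.
From the singleton clause (~p), p = 0.
From the singleton clause (~u), u = 0.
From the singleton clause (s), s = 1.
But (~s) is also a unit clause — contradiction.
Undo t and try t = 0.
From the singleton clause (u), u = 1.
From the singleton clause (p), p = 1.
But (~p) is also a unit clause — contradiction.
Both values of t lead to a conflict.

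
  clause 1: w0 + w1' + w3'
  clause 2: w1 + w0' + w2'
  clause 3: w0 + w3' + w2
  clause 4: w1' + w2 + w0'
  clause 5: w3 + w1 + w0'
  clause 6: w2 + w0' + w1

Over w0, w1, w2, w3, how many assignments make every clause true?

There are 2^4 = 16 truth assignments over (w0, w1, w2, w3).
Check each against the 6 clauses (columns in the order w0, w1, w2, w3):
  F F F F  ✓ satisfies all
  F F F T  ✗ fails (w0 + w3' + w2)
  F F T F  ✓ satisfies all
  F F T T  ✓ satisfies all
  F T F F  ✓ satisfies all
  F T F T  ✗ fails (w0 + w1' + w3')
  F T T F  ✓ satisfies all
  F T T T  ✗ fails (w0 + w1' + w3')
  T F F F  ✗ fails (w3 + w1 + w0')
  T F F T  ✗ fails (w2 + w0' + w1)
  T F T F  ✗ fails (w1 + w0' + w2')
  T F T T  ✗ fails (w1 + w0' + w2')
  T T F F  ✗ fails (w1' + w2 + w0')
  T T F T  ✗ fails (w1' + w2 + w0')
  T T T F  ✓ satisfies all
  T T T T  ✓ satisfies all
7 of the 16 rows are models.

7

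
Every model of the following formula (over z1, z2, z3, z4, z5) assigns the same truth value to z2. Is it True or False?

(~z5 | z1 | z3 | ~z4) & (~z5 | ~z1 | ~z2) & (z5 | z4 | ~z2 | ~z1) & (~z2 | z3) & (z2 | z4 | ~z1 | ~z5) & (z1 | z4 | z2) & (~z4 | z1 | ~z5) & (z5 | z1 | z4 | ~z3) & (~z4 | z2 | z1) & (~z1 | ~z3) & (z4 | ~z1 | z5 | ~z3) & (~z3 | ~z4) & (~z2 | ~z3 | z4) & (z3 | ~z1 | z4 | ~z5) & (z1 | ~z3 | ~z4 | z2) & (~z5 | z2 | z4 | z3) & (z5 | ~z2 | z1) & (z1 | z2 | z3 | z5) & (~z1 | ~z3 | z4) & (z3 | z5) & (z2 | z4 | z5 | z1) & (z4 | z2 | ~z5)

False

Suppose z2 = 1.
From the singleton clause (z3), z3 = 1.
From the singleton clause (~z1), z1 = 0.
From the singleton clause (~z4), z4 = 0.
But (z4) is also a unit clause — contradiction.
So every satisfying assignment has z2 = False.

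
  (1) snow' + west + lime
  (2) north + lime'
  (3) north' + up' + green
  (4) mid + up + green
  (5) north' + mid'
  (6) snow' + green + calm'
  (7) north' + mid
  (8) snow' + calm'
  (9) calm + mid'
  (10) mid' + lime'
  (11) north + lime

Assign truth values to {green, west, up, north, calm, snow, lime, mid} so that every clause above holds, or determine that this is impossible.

Case north = 1:
(mid') alone gives mid = 0.
But (mid) is also a unit clause — contradiction.
That branch fails; take north = 0 instead.
(lime') alone gives lime = 0.
But (lime) is also a unit clause — contradiction.
Either choice for north ends in contradiction.

UNSATISFIABLE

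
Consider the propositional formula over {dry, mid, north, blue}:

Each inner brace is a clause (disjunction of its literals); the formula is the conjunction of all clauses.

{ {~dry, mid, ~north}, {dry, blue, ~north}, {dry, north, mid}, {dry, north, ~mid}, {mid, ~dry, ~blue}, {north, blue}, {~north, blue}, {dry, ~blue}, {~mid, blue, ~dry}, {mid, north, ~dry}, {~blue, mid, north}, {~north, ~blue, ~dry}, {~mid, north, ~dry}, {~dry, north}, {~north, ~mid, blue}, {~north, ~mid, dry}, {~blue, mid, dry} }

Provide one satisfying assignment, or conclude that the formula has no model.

Suppose north = 1.
From the singleton clause (blue), blue = 1.
From the singleton clause (dry), dry = 1.
But (~dry) is also a unit clause — contradiction.
So north must be the other value — set north = 0.
From the singleton clause (blue), blue = 1.
From the singleton clause (dry), dry = 1.
But (~dry) is also a unit clause — contradiction.
Neither north = 1 nor north = 0 works.

UNSATISFIABLE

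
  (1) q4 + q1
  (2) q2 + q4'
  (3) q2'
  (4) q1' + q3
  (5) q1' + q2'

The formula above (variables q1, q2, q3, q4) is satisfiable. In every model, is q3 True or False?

True

Suppose q3 = 0.
(q2') alone gives q2 = 0.
(q4') alone gives q4 = 0.
(q1) alone gives q1 = 1.
Now (q1') is unsatisfied and unit — conflict.
So every satisfying assignment has q3 = True.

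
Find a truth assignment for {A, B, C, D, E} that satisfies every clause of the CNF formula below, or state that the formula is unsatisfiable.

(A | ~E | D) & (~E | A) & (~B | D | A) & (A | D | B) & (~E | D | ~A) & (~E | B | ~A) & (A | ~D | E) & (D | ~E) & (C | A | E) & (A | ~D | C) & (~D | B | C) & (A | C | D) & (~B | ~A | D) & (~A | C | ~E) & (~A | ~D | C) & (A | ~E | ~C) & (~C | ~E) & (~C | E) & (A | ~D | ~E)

A ↦ 1, B ↦ 0, C ↦ 0, D ↦ 0, E ↦ 0

Branch on E: set E = 0.
(~C) alone gives C = 0.
(A) alone gives A = 1.
(~D) alone gives D = 0.
(~B) alone gives B = 0.
This assignment satisfies each clause.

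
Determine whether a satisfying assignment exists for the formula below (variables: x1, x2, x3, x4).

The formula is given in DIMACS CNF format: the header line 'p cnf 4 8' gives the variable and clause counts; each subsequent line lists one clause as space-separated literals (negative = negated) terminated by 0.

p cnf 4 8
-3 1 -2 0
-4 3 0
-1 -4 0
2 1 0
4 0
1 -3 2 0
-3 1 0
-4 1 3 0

No

The clause (x4) is unit, so x4 = True.
The clause (x3) is unit, so x3 = True.
The clause (¬x1) is unit, so x1 = False.
But (x1) is also a unit clause — contradiction.
No assignment satisfies every clause.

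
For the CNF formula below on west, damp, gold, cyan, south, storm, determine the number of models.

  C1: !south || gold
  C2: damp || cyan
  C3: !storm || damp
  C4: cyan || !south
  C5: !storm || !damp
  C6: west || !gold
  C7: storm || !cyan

There are 2^6 = 64 truth assignments over (west, damp, gold, cyan, south, storm).
Split on cyan. With cyan = true, the clauses containing cyan are satisfied and !cyan drops from the rest; 0 of the 2^5 = 32 assignments to the other variables satisfy what remains.
With cyan = false, by the same count on the reduced clause set, 3 assignments work.
(One model: west=F, damp=T, gold=F, cyan=F, south=F, storm=F.)
Total: 0 + 3 = 3.

3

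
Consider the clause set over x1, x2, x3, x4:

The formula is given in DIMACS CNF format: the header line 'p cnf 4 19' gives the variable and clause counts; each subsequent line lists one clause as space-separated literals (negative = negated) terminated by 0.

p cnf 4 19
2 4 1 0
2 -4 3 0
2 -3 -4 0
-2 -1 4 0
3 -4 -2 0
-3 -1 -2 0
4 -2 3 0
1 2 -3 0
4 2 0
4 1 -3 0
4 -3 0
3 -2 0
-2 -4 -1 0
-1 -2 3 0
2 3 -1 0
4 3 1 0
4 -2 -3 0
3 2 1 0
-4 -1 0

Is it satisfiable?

Satisfiable

Suppose x4 = True.
Unit clause (¬x1) forces x1 = False.
Suppose x2 = True.
Unit clause (x3) forces x3 = True.
This assignment satisfies each clause.
A satisfying assignment: x1 ↦ False,  x2 ↦ True,  x3 ↦ True,  x4 ↦ True.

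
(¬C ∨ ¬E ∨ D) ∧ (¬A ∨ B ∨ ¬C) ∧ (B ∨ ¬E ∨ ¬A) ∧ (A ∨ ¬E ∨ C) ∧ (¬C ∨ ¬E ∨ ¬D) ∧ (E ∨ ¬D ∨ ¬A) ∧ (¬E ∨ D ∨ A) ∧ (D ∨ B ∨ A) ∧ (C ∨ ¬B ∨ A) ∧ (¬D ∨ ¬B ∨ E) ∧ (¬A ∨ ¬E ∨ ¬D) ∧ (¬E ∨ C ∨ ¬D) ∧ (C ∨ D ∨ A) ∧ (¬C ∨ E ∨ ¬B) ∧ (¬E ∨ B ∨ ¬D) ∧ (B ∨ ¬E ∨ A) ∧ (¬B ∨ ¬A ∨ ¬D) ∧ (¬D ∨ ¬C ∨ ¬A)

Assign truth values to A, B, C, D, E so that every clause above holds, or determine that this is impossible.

Try C = False.
Try A = True.
Try B = False.
From the singleton clause (¬E), E = False.
From the singleton clause (¬D), D = False.
Every clause now holds.

A ↦ True; B ↦ False; C ↦ False; D ↦ False; E ↦ False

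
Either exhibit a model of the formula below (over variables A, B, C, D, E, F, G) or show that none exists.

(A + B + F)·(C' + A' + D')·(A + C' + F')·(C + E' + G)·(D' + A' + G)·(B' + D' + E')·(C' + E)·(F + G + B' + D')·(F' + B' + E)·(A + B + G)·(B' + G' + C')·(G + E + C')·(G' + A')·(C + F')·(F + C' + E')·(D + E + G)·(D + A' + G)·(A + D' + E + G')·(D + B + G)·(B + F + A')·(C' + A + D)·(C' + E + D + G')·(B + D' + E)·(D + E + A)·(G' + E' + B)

Try C = 0.
(F') alone gives F = 0.
Try A = 0.
(B) alone gives B = 1.
Try E = 1.
(G) alone gives G = 1.
(D') alone gives D = 0.
This assignment satisfies each clause.

A: 0, B: 1, C: 0, D: 0, E: 1, F: 0, G: 1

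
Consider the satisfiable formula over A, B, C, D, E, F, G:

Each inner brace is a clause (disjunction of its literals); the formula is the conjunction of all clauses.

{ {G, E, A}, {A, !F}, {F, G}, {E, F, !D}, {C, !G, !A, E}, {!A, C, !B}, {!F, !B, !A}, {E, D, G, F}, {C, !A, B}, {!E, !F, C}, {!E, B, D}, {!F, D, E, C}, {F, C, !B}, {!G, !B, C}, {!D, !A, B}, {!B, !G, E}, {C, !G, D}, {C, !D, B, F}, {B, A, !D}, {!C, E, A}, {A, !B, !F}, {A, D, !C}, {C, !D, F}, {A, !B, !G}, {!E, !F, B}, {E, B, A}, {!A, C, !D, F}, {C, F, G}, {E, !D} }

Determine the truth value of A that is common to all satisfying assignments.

Suppose A = false.
The clause (!F) is unit, so F = false.
The clause (G) is unit, so G = true.
The clause (!B) is unit, so B = false.
The clause (!D) is unit, so D = false.
The clause (!E) is unit, so E = false.
Now (E) is unsatisfied and unit — conflict.
So every satisfying assignment has A = True.

True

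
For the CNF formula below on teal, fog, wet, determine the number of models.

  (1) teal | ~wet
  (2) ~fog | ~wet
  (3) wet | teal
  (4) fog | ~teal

1

There are 2^3 = 8 truth assignments over (teal, fog, wet).
Check each against the 4 clauses (columns in the order teal, fog, wet):
  F F F  ✗ fails (wet | teal)
  F F T  ✗ fails (teal | ~wet)
  F T F  ✗ fails (wet | teal)
  F T T  ✗ fails (teal | ~wet)
  T F F  ✗ fails (fog | ~teal)
  T F T  ✗ fails (fog | ~teal)
  T T F  ✓ satisfies all
  T T T  ✗ fails (~fog | ~wet)
1 of the 8 rows is a model.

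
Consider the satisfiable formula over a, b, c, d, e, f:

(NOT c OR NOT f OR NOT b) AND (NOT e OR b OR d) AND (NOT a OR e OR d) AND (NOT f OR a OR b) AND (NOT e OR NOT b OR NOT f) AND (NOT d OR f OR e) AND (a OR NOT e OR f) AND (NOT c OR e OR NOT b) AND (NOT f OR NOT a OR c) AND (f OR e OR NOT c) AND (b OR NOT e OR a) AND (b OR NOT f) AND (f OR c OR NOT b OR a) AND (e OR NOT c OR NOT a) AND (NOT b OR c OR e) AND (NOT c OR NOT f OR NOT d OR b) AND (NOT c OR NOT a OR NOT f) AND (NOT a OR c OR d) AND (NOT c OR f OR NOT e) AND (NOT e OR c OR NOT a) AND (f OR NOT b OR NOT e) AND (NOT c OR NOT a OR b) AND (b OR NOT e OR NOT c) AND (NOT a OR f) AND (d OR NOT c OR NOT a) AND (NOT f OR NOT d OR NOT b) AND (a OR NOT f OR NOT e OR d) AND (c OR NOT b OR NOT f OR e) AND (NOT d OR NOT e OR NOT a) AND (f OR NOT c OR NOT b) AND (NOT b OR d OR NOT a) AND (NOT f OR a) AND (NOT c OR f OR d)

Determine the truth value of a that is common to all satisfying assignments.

False

Suppose a = true.
From the singleton clause (f), f = true.
From the singleton clause (c), c = true.
But (NOT c) is also a unit clause — contradiction.
So every satisfying assignment has a = False.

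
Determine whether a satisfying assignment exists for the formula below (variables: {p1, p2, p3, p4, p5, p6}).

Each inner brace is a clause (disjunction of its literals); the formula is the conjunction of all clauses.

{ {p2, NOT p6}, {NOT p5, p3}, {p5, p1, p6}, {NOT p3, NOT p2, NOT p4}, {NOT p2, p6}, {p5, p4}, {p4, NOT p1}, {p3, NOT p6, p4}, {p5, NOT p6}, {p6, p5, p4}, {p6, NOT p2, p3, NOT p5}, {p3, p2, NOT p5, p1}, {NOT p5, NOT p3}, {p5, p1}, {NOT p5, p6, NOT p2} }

Yes

Try p2 = false.
(NOT p6) alone gives p6 = false.
Try p5 = false.
(p1) alone gives p1 = true.
(p4) alone gives p4 = true.
All clauses hold; p3 can take either value.
A satisfying assignment: p1: true,  p2: false,  p3: false,  p4: true,  p5: false,  p6: false.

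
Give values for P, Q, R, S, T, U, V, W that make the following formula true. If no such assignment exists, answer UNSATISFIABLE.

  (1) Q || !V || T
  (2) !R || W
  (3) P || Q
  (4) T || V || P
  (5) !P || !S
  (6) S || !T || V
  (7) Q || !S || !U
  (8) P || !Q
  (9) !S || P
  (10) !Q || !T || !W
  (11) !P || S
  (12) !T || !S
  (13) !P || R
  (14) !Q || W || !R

UNSATISFIABLE

Branch on R: set R = false.
Unit clause (!P) forces P = false.
Unit clause (Q) forces Q = true.
But (!Q) is also a unit clause — contradiction.
So R must be the other value — set R = true.
Unit clause (W) forces W = true.
Branch on P: set P = true.
Unit clause (!S) forces S = false.
But (S) is also a unit clause — contradiction.
So P must be the other value — set P = false.
Unit clause (Q) forces Q = true.
But (!Q) is also a unit clause — contradiction.
Both values of P lead to a conflict.
Both values of R lead to a conflict.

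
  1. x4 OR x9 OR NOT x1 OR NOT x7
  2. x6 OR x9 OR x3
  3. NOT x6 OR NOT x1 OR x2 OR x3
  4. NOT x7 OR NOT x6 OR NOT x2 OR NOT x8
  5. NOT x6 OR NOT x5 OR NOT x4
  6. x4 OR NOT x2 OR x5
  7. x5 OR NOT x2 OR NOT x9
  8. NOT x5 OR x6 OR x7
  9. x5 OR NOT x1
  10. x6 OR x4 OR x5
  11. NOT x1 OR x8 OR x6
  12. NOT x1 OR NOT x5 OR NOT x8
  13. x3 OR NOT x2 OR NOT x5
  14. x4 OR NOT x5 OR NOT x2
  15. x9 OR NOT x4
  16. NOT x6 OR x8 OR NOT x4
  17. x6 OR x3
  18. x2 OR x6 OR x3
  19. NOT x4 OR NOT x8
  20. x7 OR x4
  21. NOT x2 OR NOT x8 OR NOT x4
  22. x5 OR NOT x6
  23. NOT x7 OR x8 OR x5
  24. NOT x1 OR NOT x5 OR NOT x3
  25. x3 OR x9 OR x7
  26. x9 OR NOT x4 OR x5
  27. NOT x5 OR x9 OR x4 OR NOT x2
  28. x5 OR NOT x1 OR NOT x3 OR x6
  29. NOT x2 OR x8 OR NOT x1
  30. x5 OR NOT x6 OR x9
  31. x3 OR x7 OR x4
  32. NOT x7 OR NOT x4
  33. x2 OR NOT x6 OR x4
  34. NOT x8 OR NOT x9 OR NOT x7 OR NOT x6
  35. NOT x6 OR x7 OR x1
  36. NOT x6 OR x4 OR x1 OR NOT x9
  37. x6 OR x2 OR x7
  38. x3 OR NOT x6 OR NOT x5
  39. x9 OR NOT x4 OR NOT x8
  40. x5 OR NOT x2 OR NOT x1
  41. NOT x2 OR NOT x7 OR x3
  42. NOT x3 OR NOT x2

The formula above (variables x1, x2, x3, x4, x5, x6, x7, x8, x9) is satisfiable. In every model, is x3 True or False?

True

Suppose x3 = false.
The clause (x6) is unit, so x6 = true.
The clause (x5) is unit, so x5 = true.
That conflicts with the unit clause (NOT x5).
So every satisfying assignment has x3 = True.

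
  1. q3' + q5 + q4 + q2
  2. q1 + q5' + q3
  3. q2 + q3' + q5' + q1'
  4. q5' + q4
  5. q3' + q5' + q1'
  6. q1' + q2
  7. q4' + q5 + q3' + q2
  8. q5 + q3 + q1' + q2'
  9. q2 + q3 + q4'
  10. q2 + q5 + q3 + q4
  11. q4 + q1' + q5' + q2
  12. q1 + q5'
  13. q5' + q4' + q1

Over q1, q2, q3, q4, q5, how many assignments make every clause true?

7

There are 2^5 = 32 truth assignments over (q1, q2, q3, q4, q5).
Split on q4. With q4 = 1, the clauses containing q4 are satisfied and q4' drops from the rest; 4 of the 2^4 = 16 assignments to the other variables satisfy what remains.
With q4 = 0, by the same count on the reduced clause set, 3 assignments work.
Total: 4 + 3 = 7.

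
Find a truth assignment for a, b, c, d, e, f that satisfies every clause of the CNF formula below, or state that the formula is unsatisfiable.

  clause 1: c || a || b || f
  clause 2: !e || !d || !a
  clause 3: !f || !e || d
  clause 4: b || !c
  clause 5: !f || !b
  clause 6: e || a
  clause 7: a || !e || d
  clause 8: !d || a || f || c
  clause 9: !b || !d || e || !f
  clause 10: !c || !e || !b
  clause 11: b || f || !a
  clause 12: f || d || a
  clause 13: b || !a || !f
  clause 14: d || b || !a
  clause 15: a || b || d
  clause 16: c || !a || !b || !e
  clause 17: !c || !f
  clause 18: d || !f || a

a=true; b=true; c=true; d=true; e=false; f=false

Try b = true.
From the singleton clause (!f), f = false.
Try e = false.
From the singleton clause (a), a = true.
Every clause is now satisfied; c, d are unconstrained.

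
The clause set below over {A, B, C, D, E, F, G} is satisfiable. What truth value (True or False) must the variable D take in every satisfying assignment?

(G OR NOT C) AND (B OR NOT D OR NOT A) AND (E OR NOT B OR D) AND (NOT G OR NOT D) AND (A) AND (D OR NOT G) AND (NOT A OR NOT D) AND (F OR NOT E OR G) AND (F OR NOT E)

Suppose D = true.
(NOT G) alone gives G = false.
(NOT C) alone gives C = false.
(A) alone gives A = true.
Now (NOT A) is unsatisfied and unit — conflict.
So every satisfying assignment has D = False.

False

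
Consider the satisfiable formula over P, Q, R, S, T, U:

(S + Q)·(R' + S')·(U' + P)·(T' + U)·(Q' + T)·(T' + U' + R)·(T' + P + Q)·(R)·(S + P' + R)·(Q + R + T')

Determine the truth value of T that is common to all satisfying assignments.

True

Suppose T = 0.
(Q') alone gives Q = 0.
(S) alone gives S = 1.
(R') alone gives R = 0.
Now (R) is unsatisfied and unit — conflict.
So every satisfying assignment has T = True.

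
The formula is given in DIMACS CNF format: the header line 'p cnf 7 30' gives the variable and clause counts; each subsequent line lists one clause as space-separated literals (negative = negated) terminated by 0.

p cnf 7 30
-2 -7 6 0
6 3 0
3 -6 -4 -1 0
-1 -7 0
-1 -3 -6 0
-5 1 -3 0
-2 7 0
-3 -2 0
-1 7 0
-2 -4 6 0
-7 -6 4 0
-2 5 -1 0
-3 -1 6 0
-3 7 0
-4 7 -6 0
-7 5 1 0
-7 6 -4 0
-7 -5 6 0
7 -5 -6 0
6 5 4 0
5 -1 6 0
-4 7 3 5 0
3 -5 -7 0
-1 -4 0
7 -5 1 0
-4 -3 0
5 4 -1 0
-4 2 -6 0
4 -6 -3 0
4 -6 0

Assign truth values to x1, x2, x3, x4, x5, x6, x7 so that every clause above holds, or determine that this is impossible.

UNSATISFIABLE

Branch on x6: set x6 = True.
From the singleton clause (x4), x4 = True.
From the singleton clause (x7), x7 = True.
From the singleton clause (¬x1), x1 = False.
From the singleton clause (x5), x5 = True.
From the singleton clause (¬x3), x3 = False.
But (x3) is also a unit clause — contradiction.
That branch fails; take x6 = False instead.
From the singleton clause (x3), x3 = True.
From the singleton clause (¬x2), x2 = False.
From the singleton clause (¬x1), x1 = False.
From the singleton clause (¬x5), x5 = False.
From the singleton clause (x7), x7 = True.
But (¬x7) is also a unit clause — contradiction.
Both values of x6 lead to a conflict.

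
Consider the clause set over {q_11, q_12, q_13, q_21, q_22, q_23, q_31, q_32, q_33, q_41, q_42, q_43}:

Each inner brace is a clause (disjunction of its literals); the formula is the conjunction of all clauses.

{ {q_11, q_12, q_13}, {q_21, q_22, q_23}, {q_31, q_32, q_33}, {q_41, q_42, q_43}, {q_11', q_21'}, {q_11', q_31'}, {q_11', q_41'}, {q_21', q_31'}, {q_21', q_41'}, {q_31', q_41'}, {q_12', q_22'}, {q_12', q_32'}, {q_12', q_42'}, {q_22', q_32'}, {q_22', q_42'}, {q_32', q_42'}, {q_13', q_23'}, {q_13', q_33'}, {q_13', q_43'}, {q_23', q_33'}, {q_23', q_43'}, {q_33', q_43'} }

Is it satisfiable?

Unsatisfiable

Suppose q_11 = 0.
Suppose q_12 = 1.
From the singleton clause (q_22'), q_22 = 0.
From the singleton clause (q_32'), q_32 = 0.
From the singleton clause (q_42'), q_42 = 0.
Suppose q_21 = 1.
From the singleton clause (q_31'), q_31 = 0.
From the singleton clause (q_33), q_33 = 1.
From the singleton clause (q_41'), q_41 = 0.
From the singleton clause (q_43), q_43 = 1.
But (q_43') is also a unit clause — contradiction.
So q_21 must be the other value — set q_21 = 0.
From the singleton clause (q_23), q_23 = 1.
From the singleton clause (q_13'), q_13 = 0.
From the singleton clause (q_33'), q_33 = 0.
From the singleton clause (q_31), q_31 = 1.
From the singleton clause (q_41'), q_41 = 0.
From the singleton clause (q_43), q_43 = 1.
But (q_43') is also a unit clause — contradiction.
Either choice for q_21 ends in contradiction.
So q_12 must be the other value — set q_12 = 0.
From the singleton clause (q_13), q_13 = 1.
From the singleton clause (q_23'), q_23 = 0.
From the singleton clause (q_33'), q_33 = 0.
From the singleton clause (q_43'), q_43 = 0.
Suppose q_21 = 1.
From the singleton clause (q_31'), q_31 = 0.
From the singleton clause (q_32), q_32 = 1.
From the singleton clause (q_41'), q_41 = 0.
From the singleton clause (q_42), q_42 = 1.
But (q_42') is also a unit clause — contradiction.
So q_21 must be the other value — set q_21 = 0.
From the singleton clause (q_22), q_22 = 1.
From the singleton clause (q_32'), q_32 = 0.
From the singleton clause (q_31), q_31 = 1.
From the singleton clause (q_41'), q_41 = 0.
From the singleton clause (q_42), q_42 = 1.
But (q_42') is also a unit clause — contradiction.
Either choice for q_21 ends in contradiction.
Either choice for q_12 ends in contradiction.
So q_11 must be the other value — set q_11 = 1.
From the singleton clause (q_21'), q_21 = 0.
From the singleton clause (q_31'), q_31 = 0.
From the singleton clause (q_41'), q_41 = 0.
Suppose q_22 = 1.
From the singleton clause (q_12'), q_12 = 0.
From the singleton clause (q_32'), q_32 = 0.
From the singleton clause (q_33), q_33 = 1.
From the singleton clause (q_42'), q_42 = 0.
From the singleton clause (q_43), q_43 = 1.
But (q_43') is also a unit clause — contradiction.
So q_22 must be the other value — set q_22 = 0.
From the singleton clause (q_23), q_23 = 1.
From the singleton clause (q_13'), q_13 = 0.
From the singleton clause (q_33'), q_33 = 0.
From the singleton clause (q_32), q_32 = 1.
From the singleton clause (q_12'), q_12 = 0.
From the singleton clause (q_42'), q_42 = 0.
From the singleton clause (q_43), q_43 = 1.
But (q_43') is also a unit clause — contradiction.
Either choice for q_22 ends in contradiction.
Either choice for q_11 ends in contradiction.
No assignment satisfies every clause.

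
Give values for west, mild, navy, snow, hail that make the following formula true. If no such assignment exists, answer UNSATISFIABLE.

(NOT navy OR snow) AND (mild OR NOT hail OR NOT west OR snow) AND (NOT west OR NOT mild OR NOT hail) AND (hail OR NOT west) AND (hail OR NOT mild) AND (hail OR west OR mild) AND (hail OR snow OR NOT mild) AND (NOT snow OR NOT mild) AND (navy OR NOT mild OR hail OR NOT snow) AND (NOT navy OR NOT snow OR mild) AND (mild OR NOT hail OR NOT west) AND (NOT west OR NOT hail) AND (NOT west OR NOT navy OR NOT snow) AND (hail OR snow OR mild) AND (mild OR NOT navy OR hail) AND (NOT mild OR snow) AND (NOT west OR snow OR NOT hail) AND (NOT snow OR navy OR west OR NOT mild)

Branch on navy: set navy = false.
Branch on hail: set hail = true.
(NOT west) alone gives west = false.
Branch on snow: set snow = true.
(NOT mild) alone gives mild = false.
Every clause now holds.

west=false, mild=false, navy=false, snow=true, hail=true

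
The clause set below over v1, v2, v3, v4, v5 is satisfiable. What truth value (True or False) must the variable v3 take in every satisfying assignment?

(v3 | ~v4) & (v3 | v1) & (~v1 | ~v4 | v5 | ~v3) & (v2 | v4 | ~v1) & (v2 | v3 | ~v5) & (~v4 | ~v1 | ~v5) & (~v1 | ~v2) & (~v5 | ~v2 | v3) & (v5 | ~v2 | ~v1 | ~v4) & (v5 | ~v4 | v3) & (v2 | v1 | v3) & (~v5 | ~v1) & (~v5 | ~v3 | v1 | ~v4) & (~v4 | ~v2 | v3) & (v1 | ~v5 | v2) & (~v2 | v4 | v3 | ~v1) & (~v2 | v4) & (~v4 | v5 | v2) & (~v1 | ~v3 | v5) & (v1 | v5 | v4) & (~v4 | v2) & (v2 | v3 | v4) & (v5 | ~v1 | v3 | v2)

True

Suppose v3 = 0.
Unit clause (~v4) forces v4 = 0.
Unit clause (v1) forces v1 = 1.
Unit clause (v2) forces v2 = 1.
But (~v2) is also a unit clause — contradiction.
So every satisfying assignment has v3 = True.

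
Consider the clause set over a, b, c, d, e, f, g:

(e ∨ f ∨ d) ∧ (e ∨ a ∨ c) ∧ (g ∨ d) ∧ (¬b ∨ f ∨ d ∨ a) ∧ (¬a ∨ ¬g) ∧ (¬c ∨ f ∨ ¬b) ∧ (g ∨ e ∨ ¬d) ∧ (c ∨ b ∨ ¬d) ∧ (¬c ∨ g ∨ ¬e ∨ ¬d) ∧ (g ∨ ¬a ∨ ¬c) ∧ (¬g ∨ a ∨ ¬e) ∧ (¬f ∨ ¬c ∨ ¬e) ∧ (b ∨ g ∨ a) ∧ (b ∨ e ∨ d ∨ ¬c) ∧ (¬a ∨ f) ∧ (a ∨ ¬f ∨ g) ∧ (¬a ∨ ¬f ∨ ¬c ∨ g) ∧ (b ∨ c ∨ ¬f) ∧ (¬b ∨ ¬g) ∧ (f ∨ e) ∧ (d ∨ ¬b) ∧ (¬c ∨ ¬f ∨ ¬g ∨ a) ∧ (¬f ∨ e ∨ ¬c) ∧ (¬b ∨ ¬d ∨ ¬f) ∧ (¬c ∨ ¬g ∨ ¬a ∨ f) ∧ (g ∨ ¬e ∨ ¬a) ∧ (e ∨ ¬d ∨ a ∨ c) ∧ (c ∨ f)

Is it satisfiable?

Case g = True:
(¬a) alone gives a = False.
(¬e) alone gives e = False.
(c) alone gives c = True.
(¬b) alone gives b = False.
(d) alone gives d = True.
(f) alone gives f = True.
Now (¬f) is unsatisfied and unit — conflict.
Undo g and try g = False.
(d) alone gives d = True.
(e) alone gives e = True.
(¬c) alone gives c = False.
(b) alone gives b = True.
(¬f) alone gives f = False.
Now (f) is unsatisfied and unit — conflict.
Both values of g lead to a conflict.
No assignment satisfies every clause.

No, unsatisfiable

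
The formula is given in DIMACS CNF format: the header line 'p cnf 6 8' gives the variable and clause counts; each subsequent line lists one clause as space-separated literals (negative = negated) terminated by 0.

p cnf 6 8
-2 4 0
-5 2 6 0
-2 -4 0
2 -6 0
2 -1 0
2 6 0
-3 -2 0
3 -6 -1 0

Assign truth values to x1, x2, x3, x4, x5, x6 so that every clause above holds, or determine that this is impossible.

UNSATISFIABLE

Case x2 = False:
From the singleton clause (¬x6), x6 = False.
But (x6) is also a unit clause — contradiction.
Undo x2 and try x2 = True.
From the singleton clause (x4), x4 = True.
But (¬x4) is also a unit clause — contradiction.
Neither x2 = True nor x2 = False works.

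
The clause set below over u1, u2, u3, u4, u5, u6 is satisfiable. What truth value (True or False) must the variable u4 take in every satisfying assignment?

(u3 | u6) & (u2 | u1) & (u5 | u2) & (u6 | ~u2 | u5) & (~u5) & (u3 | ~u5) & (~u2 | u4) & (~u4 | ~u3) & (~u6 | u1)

True

Suppose u4 = 0.
(~u5) alone gives u5 = 0.
(u2) alone gives u2 = 1.
That conflicts with the unit clause (~u2).
So every satisfying assignment has u4 = True.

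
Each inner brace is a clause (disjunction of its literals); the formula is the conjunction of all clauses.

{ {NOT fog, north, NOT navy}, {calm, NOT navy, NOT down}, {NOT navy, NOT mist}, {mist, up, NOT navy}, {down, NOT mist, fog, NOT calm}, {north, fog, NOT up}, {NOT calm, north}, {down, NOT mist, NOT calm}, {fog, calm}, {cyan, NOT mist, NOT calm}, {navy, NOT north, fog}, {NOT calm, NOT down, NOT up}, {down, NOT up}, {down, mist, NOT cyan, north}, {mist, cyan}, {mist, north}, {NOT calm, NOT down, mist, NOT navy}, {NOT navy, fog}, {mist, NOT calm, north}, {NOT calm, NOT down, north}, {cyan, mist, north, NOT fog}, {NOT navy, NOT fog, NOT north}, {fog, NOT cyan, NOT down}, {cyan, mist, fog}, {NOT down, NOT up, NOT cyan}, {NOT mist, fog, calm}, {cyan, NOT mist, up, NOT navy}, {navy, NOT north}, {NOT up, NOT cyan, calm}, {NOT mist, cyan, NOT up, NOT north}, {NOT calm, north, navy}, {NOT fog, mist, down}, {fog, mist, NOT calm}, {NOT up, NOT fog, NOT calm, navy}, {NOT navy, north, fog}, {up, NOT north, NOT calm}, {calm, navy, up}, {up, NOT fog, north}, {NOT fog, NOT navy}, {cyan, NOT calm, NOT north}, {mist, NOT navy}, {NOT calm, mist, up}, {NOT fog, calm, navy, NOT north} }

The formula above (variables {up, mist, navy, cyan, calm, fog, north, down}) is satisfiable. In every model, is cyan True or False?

Suppose cyan = true.
Suppose navy = false.
(NOT north) alone gives north = false.
(NOT calm) alone gives calm = false.
(fog) alone gives fog = true.
(mist) alone gives mist = true.
(NOT up) alone gives up = false.
That conflicts with the unit clause (up).
That branch fails; take navy = true instead.
(NOT mist) alone gives mist = false.
That conflicts with the unit clause (mist).
Neither navy = true nor navy = false works.
So every satisfying assignment has cyan = False.

False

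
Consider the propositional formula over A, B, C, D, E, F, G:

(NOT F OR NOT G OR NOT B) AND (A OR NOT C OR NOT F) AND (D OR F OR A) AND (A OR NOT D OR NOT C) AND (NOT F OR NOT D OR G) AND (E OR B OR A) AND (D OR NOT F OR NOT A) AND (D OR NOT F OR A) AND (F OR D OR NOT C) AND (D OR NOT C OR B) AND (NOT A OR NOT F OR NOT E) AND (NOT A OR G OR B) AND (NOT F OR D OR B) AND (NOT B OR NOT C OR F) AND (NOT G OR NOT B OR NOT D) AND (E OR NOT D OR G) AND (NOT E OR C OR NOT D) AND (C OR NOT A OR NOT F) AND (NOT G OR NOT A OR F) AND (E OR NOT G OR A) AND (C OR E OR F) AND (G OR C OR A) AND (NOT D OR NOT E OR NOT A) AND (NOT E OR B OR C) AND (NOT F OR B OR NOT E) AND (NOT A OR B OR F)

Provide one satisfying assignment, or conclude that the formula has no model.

A: true, B: true, C: false, D: false, E: true, F: false, G: false

Case F = false:
Case D = false:
Unit clause (A) forces A = true.
Unit clause (NOT C) forces C = false.
Unit clause (NOT G) forces G = false.
Unit clause (B) forces B = true.
Unit clause (E) forces E = true.
All clauses are satisfied.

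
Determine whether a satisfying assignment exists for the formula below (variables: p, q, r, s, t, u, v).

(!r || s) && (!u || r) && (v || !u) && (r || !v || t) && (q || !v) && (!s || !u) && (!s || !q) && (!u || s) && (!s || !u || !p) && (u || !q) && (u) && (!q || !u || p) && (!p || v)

From the singleton clause (u), u = true.
From the singleton clause (r), r = true.
From the singleton clause (s), s = true.
Now (!s) is unsatisfied and unit — conflict.
No assignment satisfies every clause.

Unsatisfiable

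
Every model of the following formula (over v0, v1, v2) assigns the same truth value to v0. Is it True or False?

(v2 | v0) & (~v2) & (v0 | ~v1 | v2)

Suppose v0 = 0.
The clause (v2) is unit, so v2 = 1.
Now (~v2) is unsatisfied and unit — conflict.
So every satisfying assignment has v0 = True.

True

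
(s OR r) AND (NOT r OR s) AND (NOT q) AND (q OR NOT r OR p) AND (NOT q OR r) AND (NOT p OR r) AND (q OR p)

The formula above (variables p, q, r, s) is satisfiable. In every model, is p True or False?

True

Suppose p = false.
From the singleton clause (NOT q), q = false.
Now (q) is unsatisfied and unit — conflict.
So every satisfying assignment has p = True.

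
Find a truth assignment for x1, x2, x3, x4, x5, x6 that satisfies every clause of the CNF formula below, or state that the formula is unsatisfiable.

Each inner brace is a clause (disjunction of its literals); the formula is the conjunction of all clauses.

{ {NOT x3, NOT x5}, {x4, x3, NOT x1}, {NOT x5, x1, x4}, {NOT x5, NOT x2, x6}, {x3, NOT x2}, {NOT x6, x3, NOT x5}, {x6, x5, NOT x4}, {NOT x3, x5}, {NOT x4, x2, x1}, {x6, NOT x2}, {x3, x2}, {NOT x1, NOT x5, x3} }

Suppose x3 = false.
The clause (NOT x2) is unit, so x2 = false.
Now (x2) is unsatisfied and unit — conflict.
Backtrack on x3: now try x3 = true.
The clause (NOT x5) is unit, so x5 = false.
Now (x5) is unsatisfied and unit — conflict.
Both values of x3 lead to a conflict.

UNSATISFIABLE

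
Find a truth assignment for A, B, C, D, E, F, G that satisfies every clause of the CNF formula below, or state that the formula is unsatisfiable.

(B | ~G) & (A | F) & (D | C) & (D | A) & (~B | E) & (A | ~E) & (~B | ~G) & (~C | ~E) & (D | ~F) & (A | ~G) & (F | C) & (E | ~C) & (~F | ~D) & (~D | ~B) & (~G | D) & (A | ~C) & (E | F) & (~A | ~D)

UNSATISFIABLE

Try B = 1.
From the singleton clause (E), E = 1.
From the singleton clause (A), A = 1.
From the singleton clause (~G), G = 0.
From the singleton clause (~C), C = 0.
From the singleton clause (D), D = 1.
That conflicts with the unit clause (~D).
So B must be the other value — set B = 0.
From the singleton clause (~G), G = 0.
Try A = 1.
From the singleton clause (~D), D = 0.
From the singleton clause (C), C = 1.
From the singleton clause (~E), E = 0.
That conflicts with the unit clause (E).
So A must be the other value — set A = 0.
From the singleton clause (F), F = 1.
From the singleton clause (D), D = 1.
That conflicts with the unit clause (~D).
Either choice for A ends in contradiction.
Either choice for B ends in contradiction.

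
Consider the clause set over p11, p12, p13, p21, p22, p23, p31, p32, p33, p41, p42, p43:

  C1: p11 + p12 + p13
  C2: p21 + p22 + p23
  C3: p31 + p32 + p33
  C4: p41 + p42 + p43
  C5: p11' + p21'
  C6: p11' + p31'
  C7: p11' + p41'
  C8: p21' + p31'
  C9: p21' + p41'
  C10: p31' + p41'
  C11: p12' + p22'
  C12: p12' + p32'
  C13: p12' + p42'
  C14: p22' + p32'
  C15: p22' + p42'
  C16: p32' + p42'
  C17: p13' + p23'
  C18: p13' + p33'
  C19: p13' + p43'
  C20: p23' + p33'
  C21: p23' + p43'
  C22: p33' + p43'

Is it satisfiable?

Case p11 = 0:
Case p12 = 1:
The clause (p22') is unit, so p22 = 0.
The clause (p32') is unit, so p32 = 0.
The clause (p42') is unit, so p42 = 0.
Case p21 = 1:
The clause (p31') is unit, so p31 = 0.
The clause (p33) is unit, so p33 = 1.
The clause (p41') is unit, so p41 = 0.
The clause (p43) is unit, so p43 = 1.
That conflicts with the unit clause (p43').
Backtrack on p21: now try p21 = 0.
The clause (p23) is unit, so p23 = 1.
The clause (p13') is unit, so p13 = 0.
The clause (p33') is unit, so p33 = 0.
The clause (p31) is unit, so p31 = 1.
The clause (p41') is unit, so p41 = 0.
The clause (p43) is unit, so p43 = 1.
That conflicts with the unit clause (p43').
Neither p21 = 1 nor p21 = 0 works.
Backtrack on p12: now try p12 = 0.
The clause (p13) is unit, so p13 = 1.
The clause (p23') is unit, so p23 = 0.
The clause (p33') is unit, so p33 = 0.
The clause (p43') is unit, so p43 = 0.
Case p21 = 1:
The clause (p31') is unit, so p31 = 0.
The clause (p32) is unit, so p32 = 1.
The clause (p41') is unit, so p41 = 0.
The clause (p42) is unit, so p42 = 1.
That conflicts with the unit clause (p42').
Backtrack on p21: now try p21 = 0.
The clause (p22) is unit, so p22 = 1.
The clause (p32') is unit, so p32 = 0.
The clause (p31) is unit, so p31 = 1.
The clause (p41') is unit, so p41 = 0.
The clause (p42) is unit, so p42 = 1.
That conflicts with the unit clause (p42').
Neither p21 = 1 nor p21 = 0 works.
Neither p12 = 1 nor p12 = 0 works.
Backtrack on p11: now try p11 = 1.
The clause (p21') is unit, so p21 = 0.
The clause (p31') is unit, so p31 = 0.
The clause (p41') is unit, so p41 = 0.
Case p22 = 1:
The clause (p12') is unit, so p12 = 0.
The clause (p32') is unit, so p32 = 0.
The clause (p33) is unit, so p33 = 1.
The clause (p42') is unit, so p42 = 0.
The clause (p43) is unit, so p43 = 1.
That conflicts with the unit clause (p43').
Backtrack on p22: now try p22 = 0.
The clause (p23) is unit, so p23 = 1.
The clause (p13') is unit, so p13 = 0.
The clause (p33') is unit, so p33 = 0.
The clause (p32) is unit, so p32 = 1.
The clause (p12') is unit, so p12 = 0.
The clause (p42') is unit, so p42 = 0.
The clause (p43) is unit, so p43 = 1.
That conflicts with the unit clause (p43').
Neither p22 = 1 nor p22 = 0 works.
Neither p11 = 1 nor p11 = 0 works.
No assignment satisfies every clause.

No, unsatisfiable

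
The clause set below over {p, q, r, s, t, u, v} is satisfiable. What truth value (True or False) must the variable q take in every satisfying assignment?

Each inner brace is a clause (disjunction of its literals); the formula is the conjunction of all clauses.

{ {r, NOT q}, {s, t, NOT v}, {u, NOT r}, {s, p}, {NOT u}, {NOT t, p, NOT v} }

False

Suppose q = true.
From the singleton clause (r), r = true.
From the singleton clause (u), u = true.
Now (NOT u) is unsatisfied and unit — conflict.
So every satisfying assignment has q = False.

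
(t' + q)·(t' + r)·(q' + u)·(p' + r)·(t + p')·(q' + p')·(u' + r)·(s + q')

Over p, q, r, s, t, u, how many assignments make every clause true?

8

There are 2^6 = 64 truth assignments over (p, q, r, s, t, u).
Split on p. With p = 1, the clauses containing p are satisfied and p' drops from the rest; 0 of the 2^5 = 32 assignments to the other variables satisfy what remains.
With p = 0, by the same count on the reduced clause set, 8 assignments work.
Total: 0 + 8 = 8.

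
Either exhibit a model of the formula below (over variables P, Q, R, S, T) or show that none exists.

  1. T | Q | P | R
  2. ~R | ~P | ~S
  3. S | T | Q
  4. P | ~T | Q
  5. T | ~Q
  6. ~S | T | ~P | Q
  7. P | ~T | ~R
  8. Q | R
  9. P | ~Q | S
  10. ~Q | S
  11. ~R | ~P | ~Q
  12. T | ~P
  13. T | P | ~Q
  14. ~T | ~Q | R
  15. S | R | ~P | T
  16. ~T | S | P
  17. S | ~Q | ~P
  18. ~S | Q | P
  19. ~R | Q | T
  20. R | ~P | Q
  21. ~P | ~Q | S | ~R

Branch on T: set T = 1.
Branch on P: set P = 1.
Branch on R: set R = 1.
From the singleton clause (~S), S = 0.
From the singleton clause (~Q), Q = 0.
Every clause now holds.

P=1,  Q=0,  R=1,  S=0,  T=1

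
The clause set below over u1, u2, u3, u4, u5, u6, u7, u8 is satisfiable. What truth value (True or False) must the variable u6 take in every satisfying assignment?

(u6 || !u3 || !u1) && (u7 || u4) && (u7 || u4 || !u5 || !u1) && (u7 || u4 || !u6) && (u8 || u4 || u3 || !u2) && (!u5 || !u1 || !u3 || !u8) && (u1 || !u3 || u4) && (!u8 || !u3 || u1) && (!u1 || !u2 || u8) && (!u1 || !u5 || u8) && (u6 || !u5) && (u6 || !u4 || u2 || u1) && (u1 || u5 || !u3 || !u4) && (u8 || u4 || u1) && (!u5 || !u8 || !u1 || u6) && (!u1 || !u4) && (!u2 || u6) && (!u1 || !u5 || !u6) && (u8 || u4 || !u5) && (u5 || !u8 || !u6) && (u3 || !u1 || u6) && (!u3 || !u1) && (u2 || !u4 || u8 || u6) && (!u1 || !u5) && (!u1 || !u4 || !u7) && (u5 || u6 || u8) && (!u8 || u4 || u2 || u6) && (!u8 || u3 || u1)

Suppose u6 = false.
(!u5) alone gives u5 = false.
(!u2) alone gives u2 = false.
(u8) alone gives u8 = true.
(u4) alone gives u4 = true.
(u1) alone gives u1 = true.
Now (!u1) is unsatisfied and unit — conflict.
So every satisfying assignment has u6 = True.

True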